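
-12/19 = -0.63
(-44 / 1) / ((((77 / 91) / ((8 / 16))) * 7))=-26 / 7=-3.71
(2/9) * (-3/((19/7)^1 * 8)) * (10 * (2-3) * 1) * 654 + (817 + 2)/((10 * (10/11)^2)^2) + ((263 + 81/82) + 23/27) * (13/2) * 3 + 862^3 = 4490610738433003769/7011000000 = 640509305.15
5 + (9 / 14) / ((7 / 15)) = 625 / 98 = 6.38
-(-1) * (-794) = -794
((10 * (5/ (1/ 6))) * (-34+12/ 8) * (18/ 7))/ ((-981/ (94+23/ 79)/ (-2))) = -290511000/ 60277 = -4819.60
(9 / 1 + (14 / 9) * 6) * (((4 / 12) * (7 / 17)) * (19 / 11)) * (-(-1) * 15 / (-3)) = -3325 / 153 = -21.73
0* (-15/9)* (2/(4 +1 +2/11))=0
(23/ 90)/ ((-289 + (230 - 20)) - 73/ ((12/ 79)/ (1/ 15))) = -2/ 869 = -0.00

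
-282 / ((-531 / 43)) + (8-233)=-202.16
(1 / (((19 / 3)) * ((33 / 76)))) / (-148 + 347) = 4 / 2189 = 0.00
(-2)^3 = -8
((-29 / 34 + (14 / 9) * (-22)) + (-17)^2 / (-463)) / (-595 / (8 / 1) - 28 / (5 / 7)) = 101156260 / 321821577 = 0.31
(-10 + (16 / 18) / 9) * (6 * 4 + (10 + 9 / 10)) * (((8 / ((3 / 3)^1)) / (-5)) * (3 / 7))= 1119592 / 4725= 236.95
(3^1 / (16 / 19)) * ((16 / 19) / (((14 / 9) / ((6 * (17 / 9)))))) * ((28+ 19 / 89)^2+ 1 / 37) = 35694501894 / 2051539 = 17398.89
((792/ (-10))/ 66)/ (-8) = 3/ 20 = 0.15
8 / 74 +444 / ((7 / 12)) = 197164 / 259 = 761.25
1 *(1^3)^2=1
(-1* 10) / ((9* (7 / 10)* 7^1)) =-100 / 441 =-0.23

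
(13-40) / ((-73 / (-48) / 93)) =-120528 / 73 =-1651.07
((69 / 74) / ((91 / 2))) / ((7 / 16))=1104 / 23569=0.05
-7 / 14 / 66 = -0.01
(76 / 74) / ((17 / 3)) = 114 / 629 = 0.18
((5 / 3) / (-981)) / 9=-5 / 26487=-0.00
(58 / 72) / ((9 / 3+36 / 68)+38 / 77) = 37961 / 189576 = 0.20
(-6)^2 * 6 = 216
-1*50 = -50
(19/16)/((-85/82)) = -779/680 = -1.15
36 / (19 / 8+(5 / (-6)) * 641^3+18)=-0.00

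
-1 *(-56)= 56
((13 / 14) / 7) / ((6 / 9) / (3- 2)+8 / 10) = 195 / 2156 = 0.09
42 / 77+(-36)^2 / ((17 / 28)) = 399270 / 187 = 2135.13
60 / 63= 20 / 21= 0.95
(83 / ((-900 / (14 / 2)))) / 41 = -581 / 36900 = -0.02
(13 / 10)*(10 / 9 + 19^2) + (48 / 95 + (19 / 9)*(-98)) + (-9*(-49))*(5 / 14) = 360691 / 855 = 421.86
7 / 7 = 1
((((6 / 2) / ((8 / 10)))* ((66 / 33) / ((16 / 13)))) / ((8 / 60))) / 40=585 / 512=1.14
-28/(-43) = 0.65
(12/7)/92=3/161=0.02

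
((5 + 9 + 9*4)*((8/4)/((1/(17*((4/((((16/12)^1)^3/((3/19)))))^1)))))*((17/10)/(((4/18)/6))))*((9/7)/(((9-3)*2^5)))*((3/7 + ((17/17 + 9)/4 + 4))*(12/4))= 2758867695/953344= 2893.88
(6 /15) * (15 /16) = 3 /8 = 0.38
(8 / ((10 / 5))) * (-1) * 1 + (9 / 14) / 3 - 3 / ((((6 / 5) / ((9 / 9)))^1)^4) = -15823 / 3024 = -5.23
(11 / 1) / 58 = 11 / 58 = 0.19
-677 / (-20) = 677 / 20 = 33.85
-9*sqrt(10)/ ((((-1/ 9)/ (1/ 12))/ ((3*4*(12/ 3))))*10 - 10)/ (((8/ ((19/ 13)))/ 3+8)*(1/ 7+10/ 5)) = 1539*sqrt(10)/ 37000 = 0.13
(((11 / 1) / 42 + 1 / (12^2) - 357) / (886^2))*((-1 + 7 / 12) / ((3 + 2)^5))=71917 / 1186913952000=0.00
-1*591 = -591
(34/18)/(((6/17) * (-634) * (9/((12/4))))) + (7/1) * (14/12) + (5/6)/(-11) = 9137833/1129788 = 8.09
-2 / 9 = -0.22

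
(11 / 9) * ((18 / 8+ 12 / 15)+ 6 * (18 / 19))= 36509 / 3420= 10.68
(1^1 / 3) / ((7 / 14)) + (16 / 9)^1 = 22 / 9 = 2.44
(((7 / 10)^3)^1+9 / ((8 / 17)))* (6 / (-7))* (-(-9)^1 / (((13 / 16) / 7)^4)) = -2953922936832 / 3570125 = -827400.42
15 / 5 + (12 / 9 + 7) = 34 / 3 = 11.33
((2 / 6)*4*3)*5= 20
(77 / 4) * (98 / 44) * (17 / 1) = 5831 / 8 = 728.88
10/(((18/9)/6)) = 30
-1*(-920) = 920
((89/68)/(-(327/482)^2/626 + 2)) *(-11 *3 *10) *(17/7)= -1067855195220/2035339033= -524.66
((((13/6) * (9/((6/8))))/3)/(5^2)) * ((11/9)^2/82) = 1573/249075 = 0.01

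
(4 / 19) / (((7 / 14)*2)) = 4 / 19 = 0.21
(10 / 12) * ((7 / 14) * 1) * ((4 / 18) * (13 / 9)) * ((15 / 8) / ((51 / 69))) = 7475 / 22032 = 0.34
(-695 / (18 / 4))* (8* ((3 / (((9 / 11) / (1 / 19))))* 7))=-856240 / 513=-1669.08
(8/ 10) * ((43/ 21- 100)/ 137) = -8228/ 14385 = -0.57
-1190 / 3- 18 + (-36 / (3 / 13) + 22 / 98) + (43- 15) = -79739 / 147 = -542.44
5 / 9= 0.56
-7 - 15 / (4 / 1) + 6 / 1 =-4.75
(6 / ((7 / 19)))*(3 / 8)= 171 / 28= 6.11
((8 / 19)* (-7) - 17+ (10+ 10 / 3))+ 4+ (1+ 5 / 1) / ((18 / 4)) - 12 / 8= -317 / 114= -2.78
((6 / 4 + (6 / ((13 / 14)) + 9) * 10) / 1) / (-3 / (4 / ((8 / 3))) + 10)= 19.51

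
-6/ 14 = -3/ 7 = -0.43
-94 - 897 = -991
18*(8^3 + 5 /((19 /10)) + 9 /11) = 1939122 /209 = 9278.10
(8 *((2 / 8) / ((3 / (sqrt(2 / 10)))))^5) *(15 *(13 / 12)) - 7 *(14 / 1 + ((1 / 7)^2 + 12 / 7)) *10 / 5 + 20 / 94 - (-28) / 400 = -7238097 / 32900 + 13 *sqrt(5) / 3110400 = -220.00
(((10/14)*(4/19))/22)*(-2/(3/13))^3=-175760/39501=-4.45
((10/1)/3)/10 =1/3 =0.33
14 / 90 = 7 / 45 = 0.16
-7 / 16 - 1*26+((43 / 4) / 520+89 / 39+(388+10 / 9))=6832357 / 18720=364.98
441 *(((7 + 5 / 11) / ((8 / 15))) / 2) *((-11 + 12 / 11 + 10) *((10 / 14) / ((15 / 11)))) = 12915 / 88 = 146.76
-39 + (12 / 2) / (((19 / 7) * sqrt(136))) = -39 + 21 * sqrt(34) / 646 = -38.81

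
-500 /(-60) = 25 /3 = 8.33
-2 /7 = -0.29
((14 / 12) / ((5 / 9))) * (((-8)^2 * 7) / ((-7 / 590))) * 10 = -792960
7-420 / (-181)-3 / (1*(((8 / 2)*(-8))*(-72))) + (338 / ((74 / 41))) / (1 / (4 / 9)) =1428041861 / 15429888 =92.55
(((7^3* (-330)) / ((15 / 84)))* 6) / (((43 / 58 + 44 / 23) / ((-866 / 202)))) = 2196802748448 / 357641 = 6142480.16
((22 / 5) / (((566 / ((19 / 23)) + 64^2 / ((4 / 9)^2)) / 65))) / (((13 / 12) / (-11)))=-27588 / 203501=-0.14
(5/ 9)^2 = 25/ 81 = 0.31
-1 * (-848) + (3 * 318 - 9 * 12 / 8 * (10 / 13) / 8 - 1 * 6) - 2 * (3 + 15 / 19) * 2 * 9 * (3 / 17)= 59478923 / 33592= 1770.63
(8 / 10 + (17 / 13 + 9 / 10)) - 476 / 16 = -6953 / 260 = -26.74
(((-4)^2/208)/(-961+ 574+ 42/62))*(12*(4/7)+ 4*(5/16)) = -7037/4359264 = -0.00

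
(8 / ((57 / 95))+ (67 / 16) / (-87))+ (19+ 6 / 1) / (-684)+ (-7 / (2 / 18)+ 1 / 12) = -49.67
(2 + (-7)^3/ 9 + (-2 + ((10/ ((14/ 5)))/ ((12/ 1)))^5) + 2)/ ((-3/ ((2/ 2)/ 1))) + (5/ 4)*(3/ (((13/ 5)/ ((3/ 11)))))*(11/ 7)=2063964726875/ 163102657536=12.65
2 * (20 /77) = 40 /77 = 0.52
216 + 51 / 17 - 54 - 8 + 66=223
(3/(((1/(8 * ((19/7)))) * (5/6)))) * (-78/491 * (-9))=1920672/17185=111.76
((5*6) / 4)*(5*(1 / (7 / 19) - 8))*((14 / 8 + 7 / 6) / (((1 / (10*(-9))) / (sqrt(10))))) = 208125*sqrt(10) / 4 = 164537.26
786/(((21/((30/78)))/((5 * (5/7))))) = 32750/637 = 51.41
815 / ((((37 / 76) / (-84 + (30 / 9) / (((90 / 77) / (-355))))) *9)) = -1833609820 / 8991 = -203938.36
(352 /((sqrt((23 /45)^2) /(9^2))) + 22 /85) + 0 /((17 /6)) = 55784.61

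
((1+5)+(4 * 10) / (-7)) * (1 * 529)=1058 / 7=151.14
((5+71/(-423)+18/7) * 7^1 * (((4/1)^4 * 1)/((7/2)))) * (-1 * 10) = -112240640/2961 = -37906.33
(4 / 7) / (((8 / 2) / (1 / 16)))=1 / 112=0.01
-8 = -8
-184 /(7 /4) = -736 /7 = -105.14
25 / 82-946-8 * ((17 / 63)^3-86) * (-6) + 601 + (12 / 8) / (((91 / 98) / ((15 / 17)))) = -6752207493323 / 1510450578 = -4470.33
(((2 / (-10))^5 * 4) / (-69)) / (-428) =-1 / 23071875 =-0.00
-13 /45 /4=-13 /180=-0.07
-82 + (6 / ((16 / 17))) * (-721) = -4678.38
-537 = -537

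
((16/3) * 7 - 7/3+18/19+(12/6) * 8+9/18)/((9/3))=17.48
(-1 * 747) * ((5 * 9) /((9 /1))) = -3735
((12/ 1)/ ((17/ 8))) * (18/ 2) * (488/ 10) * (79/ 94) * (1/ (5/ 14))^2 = 1632137472/ 99875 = 16341.80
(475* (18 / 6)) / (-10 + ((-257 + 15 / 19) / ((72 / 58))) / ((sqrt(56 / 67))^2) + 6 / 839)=-11448826200 / 2064210593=-5.55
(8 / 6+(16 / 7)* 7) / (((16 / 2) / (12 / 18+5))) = 221 / 18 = 12.28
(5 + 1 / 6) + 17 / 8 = 7.29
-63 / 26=-2.42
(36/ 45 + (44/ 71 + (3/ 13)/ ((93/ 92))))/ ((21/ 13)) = 235772/ 231105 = 1.02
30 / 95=6 / 19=0.32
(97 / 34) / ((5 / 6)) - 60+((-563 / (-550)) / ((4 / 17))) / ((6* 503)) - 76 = -14964167773 / 112873200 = -132.58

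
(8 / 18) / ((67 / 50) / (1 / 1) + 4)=0.08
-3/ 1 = -3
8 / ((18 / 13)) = 52 / 9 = 5.78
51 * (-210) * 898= -9617580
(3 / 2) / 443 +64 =56707 / 886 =64.00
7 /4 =1.75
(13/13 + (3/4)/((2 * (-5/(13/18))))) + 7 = 1907/240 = 7.95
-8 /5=-1.60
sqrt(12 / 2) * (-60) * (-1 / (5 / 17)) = 204 * sqrt(6) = 499.70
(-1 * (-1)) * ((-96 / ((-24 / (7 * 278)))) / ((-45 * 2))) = -3892 / 45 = -86.49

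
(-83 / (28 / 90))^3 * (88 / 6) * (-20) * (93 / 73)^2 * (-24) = -396570484334970000 / 1827847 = -216960437243.91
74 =74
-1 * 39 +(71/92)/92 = -330025/8464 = -38.99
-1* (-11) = 11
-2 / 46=-0.04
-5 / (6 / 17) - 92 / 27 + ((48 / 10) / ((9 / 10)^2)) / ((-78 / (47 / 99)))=-3671609 / 208494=-17.61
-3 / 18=-1 / 6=-0.17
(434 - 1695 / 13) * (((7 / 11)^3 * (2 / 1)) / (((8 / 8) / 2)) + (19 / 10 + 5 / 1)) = 416641373 / 173030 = 2407.91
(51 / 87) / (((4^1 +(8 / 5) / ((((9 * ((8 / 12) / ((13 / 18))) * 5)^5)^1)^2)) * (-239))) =-22400955171897811200000000000 / 36532004775629113761897207005419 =-0.00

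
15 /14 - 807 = -805.93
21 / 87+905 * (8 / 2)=104987 / 29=3620.24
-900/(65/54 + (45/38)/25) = -2308500/3209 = -719.38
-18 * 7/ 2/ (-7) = 9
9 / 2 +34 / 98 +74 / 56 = 1209 / 196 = 6.17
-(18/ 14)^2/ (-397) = 81/ 19453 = 0.00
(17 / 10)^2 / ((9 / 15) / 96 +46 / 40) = 2312 / 925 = 2.50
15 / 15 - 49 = -48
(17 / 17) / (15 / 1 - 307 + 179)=-1 / 113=-0.01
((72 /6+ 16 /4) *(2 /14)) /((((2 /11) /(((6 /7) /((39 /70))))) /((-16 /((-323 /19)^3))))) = 28160 /447083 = 0.06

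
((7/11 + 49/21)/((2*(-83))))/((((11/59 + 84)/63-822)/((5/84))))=14455/11140086364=0.00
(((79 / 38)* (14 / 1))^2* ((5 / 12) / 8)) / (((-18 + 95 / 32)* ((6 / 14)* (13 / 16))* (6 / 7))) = -599385640 / 60947991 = -9.83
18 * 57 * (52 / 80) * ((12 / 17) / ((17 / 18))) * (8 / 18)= 320112 / 1445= 221.53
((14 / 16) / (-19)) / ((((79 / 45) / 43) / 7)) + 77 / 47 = -3531689 / 564376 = -6.26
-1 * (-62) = 62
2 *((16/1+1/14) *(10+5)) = 3375/7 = 482.14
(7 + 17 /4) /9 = 5 /4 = 1.25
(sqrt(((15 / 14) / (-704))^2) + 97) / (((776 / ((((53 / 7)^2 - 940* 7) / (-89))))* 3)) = 101854379239 / 33354044416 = 3.05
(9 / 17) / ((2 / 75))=675 / 34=19.85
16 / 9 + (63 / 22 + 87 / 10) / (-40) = 1.49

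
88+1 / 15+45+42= 2626 / 15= 175.07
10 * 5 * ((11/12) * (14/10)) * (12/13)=770/13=59.23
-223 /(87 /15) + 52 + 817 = 24086 /29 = 830.55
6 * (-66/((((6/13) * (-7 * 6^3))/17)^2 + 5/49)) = -0.23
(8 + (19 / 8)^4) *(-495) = -80729055 / 4096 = -19709.24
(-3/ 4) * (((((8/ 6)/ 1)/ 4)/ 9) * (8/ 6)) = -1/ 27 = -0.04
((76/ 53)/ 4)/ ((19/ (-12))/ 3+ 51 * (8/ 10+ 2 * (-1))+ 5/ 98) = -8820/ 1517443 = -0.01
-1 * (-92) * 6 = 552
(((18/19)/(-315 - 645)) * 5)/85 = -3/51680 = -0.00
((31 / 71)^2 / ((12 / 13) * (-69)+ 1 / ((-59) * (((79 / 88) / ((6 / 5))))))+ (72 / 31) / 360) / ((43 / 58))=0.00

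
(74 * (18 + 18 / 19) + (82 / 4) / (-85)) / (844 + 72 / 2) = 4528021 / 2842400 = 1.59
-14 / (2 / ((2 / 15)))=-14 / 15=-0.93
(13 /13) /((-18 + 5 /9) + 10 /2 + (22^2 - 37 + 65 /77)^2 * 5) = 53361 /53510917472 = 0.00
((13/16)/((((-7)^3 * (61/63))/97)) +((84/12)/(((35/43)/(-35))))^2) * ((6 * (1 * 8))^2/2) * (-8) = -2495745144000/2989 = -834976628.97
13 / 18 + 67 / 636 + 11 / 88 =3635 / 3816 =0.95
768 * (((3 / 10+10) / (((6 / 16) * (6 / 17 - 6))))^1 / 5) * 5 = -56032 / 15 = -3735.47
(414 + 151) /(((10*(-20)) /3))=-339 /40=-8.48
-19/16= -1.19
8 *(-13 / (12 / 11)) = -286 / 3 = -95.33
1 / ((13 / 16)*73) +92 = 87324 / 949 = 92.02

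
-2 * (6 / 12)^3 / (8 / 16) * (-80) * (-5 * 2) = -400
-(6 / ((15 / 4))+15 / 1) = -83 / 5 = -16.60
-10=-10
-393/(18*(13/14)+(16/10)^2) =-68775/3373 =-20.39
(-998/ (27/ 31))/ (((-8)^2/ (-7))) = 108283/ 864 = 125.33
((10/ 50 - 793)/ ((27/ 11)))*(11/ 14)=-239822/ 945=-253.78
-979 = -979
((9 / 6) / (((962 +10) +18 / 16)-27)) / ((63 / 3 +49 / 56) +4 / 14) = 224 / 3131043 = 0.00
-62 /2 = -31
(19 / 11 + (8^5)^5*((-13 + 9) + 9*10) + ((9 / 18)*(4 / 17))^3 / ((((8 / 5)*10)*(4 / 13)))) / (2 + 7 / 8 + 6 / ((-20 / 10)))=-1404680528492818196505886942631 / 54043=-25991905121714527256182800.00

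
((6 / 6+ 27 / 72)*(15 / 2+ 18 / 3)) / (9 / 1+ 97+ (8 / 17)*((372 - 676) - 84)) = -1683 / 6944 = -0.24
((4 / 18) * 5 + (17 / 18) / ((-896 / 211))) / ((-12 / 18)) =-14333 / 10752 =-1.33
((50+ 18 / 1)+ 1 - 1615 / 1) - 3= -1549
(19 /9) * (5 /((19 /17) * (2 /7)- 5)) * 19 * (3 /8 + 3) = -644385 /4456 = -144.61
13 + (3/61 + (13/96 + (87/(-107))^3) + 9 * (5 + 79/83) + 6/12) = 39723096556177/595429700064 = 66.71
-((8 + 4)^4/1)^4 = -184884258895036416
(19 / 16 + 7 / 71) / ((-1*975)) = -487 / 369200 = -0.00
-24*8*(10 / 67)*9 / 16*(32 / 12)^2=-7680 / 67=-114.63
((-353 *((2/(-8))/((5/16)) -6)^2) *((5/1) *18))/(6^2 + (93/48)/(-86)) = -40832.35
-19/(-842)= 19/842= 0.02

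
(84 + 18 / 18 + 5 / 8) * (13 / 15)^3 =55.74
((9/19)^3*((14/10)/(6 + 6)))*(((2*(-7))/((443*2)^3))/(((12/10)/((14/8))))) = -27783/76327660507264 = -0.00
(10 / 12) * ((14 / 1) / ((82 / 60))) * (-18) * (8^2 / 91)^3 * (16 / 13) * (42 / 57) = -7549747200 / 155743133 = -48.48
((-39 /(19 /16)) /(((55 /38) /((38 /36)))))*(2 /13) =-608 /165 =-3.68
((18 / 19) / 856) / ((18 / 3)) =3 / 16264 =0.00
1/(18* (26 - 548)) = -0.00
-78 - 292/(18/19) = -3476/9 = -386.22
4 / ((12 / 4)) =4 / 3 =1.33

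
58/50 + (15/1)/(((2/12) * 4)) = 1183/50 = 23.66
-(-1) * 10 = 10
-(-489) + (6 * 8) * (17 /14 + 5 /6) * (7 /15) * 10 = 2843 /3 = 947.67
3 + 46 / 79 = 283 / 79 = 3.58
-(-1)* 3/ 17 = 0.18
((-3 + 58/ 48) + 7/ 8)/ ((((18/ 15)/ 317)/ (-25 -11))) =17435/ 2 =8717.50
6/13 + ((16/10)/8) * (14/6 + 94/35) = 10001/6825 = 1.47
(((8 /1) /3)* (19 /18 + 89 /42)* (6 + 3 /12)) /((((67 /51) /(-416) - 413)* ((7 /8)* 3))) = -22630400 /463699593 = -0.05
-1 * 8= -8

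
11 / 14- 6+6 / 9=-191 / 42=-4.55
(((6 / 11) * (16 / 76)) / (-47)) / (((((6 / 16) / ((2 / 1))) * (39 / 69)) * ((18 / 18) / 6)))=-17664 / 127699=-0.14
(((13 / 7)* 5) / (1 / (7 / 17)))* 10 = 650 / 17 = 38.24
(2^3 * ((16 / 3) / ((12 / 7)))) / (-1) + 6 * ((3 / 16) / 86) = -24.88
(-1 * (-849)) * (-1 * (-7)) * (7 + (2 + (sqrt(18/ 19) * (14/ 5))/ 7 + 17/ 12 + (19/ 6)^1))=35658 * sqrt(38)/ 95 + 322903/ 4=83039.55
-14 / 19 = -0.74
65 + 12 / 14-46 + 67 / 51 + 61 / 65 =22.11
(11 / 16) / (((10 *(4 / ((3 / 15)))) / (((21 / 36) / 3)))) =77 / 115200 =0.00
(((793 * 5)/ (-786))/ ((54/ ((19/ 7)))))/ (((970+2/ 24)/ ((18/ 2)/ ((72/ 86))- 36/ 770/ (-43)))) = -10726754779/ 3817179309636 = -0.00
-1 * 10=-10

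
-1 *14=-14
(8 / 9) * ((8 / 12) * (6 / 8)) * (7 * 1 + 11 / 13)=136 / 39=3.49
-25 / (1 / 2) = -50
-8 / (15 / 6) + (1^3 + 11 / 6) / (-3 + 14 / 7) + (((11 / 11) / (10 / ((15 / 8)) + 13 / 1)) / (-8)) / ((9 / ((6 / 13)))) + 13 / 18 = -136717 / 25740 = -5.31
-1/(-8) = 1/8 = 0.12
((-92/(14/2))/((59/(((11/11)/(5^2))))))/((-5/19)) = 1748/51625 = 0.03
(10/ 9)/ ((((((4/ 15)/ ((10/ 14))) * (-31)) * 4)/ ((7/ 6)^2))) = -875/ 26784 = -0.03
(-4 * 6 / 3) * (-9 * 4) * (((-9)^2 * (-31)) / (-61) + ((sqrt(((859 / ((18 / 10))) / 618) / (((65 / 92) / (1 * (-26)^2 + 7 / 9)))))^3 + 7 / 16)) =730854 / 61 + 7701752768 * sqrt(966810652158) / 1307039409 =5805889.34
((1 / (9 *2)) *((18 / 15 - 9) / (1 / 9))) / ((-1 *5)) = 39 / 50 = 0.78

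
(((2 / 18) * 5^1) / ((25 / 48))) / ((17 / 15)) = 16 / 17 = 0.94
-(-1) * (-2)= -2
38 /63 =0.60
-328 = -328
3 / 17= 0.18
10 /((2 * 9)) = 0.56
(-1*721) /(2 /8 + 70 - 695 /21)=-19.41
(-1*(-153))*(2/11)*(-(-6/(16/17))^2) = -397953/352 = -1130.55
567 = 567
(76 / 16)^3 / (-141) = -6859 / 9024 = -0.76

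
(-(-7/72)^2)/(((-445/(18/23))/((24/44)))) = 49/5404080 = 0.00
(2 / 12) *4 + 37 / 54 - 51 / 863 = 60245 / 46602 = 1.29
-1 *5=-5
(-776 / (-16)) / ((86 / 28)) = 679 / 43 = 15.79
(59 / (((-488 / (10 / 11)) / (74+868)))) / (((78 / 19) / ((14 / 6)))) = -6159895 / 104676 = -58.85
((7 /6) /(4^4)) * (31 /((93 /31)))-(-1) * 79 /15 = 122429 /23040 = 5.31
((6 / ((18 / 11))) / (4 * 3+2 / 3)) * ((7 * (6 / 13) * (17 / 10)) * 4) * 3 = 23562 / 1235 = 19.08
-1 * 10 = -10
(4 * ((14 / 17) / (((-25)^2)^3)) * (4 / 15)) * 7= 1568 / 62255859375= 0.00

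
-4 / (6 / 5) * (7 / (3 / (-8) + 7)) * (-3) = 560 / 53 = 10.57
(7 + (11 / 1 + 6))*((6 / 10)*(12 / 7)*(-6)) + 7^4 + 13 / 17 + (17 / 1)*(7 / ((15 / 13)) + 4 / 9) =12661037 / 5355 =2364.34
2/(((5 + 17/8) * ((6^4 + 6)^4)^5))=1/698191500619728850248221738438979199931373389258636667522711552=0.00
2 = 2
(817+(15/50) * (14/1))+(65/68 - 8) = 276813/340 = 814.16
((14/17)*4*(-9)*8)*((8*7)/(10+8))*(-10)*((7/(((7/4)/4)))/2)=1003520/17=59030.59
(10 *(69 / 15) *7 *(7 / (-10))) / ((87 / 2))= -2254 / 435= -5.18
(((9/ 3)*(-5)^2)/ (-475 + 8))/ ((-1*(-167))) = -0.00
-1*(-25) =25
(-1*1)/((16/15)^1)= -15/16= -0.94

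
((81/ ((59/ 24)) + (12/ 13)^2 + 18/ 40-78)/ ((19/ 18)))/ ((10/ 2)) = -8.29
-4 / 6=-2 / 3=-0.67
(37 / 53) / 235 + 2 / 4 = 12529 / 24910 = 0.50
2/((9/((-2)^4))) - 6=-22/9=-2.44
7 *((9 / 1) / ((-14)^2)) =9 / 28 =0.32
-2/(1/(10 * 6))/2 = -60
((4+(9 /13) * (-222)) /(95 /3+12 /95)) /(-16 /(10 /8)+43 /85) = 29190 /76219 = 0.38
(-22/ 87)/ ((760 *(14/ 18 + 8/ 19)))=-0.00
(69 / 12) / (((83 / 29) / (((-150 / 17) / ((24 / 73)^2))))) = -88861075 / 541824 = -164.00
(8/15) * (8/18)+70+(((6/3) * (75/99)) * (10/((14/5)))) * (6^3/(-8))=-75.87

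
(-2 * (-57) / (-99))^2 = 1444 / 1089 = 1.33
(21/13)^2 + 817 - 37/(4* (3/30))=727.11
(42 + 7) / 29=49 / 29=1.69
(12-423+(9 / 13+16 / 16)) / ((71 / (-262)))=1394102 / 923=1510.40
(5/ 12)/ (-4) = -5/ 48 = -0.10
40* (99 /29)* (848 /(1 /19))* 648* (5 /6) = 34453900800 /29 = 1188065544.83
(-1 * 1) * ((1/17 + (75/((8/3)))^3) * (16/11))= -193641137/5984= -32359.82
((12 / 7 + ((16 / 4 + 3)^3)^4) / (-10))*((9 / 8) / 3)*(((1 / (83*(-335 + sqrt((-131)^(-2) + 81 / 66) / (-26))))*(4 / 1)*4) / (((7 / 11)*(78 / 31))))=21729129191093373634156 / 116486540515105677 - 4328128984427149*sqrt(10194118) / 582432702575528385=186513.96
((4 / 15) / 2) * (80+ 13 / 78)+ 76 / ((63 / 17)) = 9827 / 315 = 31.20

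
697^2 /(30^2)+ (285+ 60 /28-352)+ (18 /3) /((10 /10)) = 3029863 /6300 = 480.93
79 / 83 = 0.95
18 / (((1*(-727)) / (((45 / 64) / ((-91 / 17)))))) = 6885 / 2117024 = 0.00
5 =5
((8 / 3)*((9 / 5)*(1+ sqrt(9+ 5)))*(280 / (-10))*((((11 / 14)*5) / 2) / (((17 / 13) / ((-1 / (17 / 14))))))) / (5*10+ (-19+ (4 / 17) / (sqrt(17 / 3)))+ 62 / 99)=-1883673792*sqrt(714) / 818761812265 -1883673792*sqrt(51) / 818761812265+ 253187638704 / 48162459545+ 253187638704*sqrt(14) / 48162459545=24.85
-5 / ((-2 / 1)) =5 / 2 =2.50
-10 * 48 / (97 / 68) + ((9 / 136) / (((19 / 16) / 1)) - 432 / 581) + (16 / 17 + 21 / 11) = -66945522407 / 200236421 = -334.33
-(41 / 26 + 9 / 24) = -203 / 104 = -1.95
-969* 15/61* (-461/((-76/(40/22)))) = -1763325/671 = -2627.91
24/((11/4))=96/11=8.73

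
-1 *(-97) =97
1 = 1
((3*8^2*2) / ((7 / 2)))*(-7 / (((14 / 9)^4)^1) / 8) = -39366 / 2401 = -16.40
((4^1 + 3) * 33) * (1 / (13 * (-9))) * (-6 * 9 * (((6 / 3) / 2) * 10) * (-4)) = -55440 / 13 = -4264.62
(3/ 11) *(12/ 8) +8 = 185/ 22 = 8.41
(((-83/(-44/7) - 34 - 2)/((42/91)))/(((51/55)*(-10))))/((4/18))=767/32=23.97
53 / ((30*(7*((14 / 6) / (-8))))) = -212 / 245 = -0.87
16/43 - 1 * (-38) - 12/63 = 34478/903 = 38.18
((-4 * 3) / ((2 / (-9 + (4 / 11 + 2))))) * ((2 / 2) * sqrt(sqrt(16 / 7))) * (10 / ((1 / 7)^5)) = 21032760 * 7^(3 / 4) / 11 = 8228621.97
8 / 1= 8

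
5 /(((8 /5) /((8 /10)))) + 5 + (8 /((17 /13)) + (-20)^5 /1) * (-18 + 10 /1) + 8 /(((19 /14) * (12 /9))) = 16537576085 /646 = 25599962.98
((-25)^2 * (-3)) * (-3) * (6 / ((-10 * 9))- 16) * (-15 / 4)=1355625 / 4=338906.25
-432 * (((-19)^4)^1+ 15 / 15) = -56299104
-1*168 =-168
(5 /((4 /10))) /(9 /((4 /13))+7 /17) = 850 /2017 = 0.42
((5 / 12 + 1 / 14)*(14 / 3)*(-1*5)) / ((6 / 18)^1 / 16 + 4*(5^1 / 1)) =-0.57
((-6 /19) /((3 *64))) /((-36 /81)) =9 /2432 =0.00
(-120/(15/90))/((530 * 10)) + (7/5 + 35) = 1922/53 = 36.26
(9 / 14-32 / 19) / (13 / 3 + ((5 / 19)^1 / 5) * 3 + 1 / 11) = -9141 / 40222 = -0.23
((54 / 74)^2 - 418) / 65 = -571513 / 88985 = -6.42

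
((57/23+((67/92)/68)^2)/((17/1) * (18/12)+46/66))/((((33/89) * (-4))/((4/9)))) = -8632778657/304509598848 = -0.03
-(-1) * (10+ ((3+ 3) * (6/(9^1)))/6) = 32/3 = 10.67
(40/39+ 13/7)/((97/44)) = 34628/26481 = 1.31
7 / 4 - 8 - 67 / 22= -409 / 44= -9.30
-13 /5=-2.60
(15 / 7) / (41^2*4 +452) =5 / 16744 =0.00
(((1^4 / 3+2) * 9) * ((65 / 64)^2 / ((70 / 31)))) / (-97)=-78585 / 794624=-0.10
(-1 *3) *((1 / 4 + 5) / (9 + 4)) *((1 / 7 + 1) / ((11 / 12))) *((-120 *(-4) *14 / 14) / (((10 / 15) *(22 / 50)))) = -2471.71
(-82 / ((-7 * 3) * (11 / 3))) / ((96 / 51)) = 697 / 1232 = 0.57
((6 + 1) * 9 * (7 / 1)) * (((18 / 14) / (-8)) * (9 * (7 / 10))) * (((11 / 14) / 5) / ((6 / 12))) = -140.33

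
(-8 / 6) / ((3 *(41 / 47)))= -188 / 369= -0.51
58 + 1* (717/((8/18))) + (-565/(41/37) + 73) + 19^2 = 261641/164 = 1595.37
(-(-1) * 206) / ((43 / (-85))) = -17510 / 43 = -407.21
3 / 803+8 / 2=3215 / 803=4.00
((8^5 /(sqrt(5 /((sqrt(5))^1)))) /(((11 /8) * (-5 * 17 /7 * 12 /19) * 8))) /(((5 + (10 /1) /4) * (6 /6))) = -2179072 * 5^(3 /4) /210375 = -34.63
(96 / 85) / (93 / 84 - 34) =-896 / 26095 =-0.03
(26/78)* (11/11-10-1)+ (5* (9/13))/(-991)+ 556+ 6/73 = 1559503061/2821377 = 552.75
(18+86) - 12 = 92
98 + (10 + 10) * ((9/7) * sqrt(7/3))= 60 * sqrt(21)/7 + 98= 137.28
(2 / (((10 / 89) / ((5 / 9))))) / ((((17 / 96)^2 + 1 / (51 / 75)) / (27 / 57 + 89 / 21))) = 2912706560 / 93889887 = 31.02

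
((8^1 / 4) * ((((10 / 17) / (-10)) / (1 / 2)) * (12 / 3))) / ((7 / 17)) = -16 / 7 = -2.29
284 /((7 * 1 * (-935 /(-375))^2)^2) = 8985937500 /59918717089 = 0.15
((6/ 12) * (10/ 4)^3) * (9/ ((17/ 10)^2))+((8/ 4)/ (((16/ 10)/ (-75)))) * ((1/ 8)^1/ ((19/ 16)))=317625/ 21964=14.46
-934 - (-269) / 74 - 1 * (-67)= -63889 / 74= -863.36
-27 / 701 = -0.04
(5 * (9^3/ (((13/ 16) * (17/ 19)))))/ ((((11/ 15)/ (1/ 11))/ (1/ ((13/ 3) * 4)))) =12465900/ 347633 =35.86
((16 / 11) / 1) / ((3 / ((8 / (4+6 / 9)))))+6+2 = 680 / 77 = 8.83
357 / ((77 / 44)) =204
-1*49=-49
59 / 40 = 1.48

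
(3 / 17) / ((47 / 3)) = 9 / 799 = 0.01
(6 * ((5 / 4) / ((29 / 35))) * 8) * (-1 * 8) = -16800 / 29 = -579.31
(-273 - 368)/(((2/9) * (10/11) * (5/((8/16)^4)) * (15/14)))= -148071/4000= -37.02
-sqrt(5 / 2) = -sqrt(10) / 2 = -1.58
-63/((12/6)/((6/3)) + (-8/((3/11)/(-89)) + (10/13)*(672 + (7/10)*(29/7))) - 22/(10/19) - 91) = -12285/584614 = -0.02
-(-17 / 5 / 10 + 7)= -333 / 50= -6.66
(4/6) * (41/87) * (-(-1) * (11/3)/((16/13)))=5863/6264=0.94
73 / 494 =0.15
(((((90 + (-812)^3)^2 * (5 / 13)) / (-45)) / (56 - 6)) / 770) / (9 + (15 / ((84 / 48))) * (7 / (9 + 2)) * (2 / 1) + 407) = -71659873653317161 / 480753000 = -149057569.38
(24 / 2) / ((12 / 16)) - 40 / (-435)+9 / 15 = 7261 / 435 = 16.69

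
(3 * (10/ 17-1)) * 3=-3.71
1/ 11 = 0.09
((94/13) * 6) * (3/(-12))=-141/13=-10.85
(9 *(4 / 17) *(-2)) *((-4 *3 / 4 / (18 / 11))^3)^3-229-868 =-252315541 / 2379456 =-106.04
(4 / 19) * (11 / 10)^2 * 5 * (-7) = -847 / 95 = -8.92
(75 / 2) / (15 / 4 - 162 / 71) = 3550 / 139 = 25.54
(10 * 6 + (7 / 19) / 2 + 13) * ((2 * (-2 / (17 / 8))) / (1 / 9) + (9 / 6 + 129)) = 10737441 / 1292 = 8310.71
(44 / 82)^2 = 484 / 1681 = 0.29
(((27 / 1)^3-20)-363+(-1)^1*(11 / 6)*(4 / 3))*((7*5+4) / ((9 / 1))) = 2257814 / 27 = 83622.74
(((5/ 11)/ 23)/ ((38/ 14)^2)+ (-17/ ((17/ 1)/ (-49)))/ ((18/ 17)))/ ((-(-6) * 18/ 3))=76084799/ 59183784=1.29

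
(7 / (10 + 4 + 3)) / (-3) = -7 / 51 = -0.14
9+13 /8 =85 /8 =10.62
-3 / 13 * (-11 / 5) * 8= 264 / 65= 4.06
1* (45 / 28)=1.61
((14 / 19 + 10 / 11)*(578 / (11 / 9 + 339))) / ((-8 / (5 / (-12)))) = 186405 / 1279916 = 0.15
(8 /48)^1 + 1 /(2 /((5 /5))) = 2 /3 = 0.67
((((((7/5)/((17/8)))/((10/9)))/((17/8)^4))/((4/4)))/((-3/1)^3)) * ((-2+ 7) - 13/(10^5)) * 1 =-105409024/19575234375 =-0.01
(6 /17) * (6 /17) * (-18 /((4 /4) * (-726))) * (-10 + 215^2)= 142.73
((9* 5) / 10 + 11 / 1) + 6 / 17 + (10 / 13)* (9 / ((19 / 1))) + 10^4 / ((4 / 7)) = 147101193 / 8398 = 17516.22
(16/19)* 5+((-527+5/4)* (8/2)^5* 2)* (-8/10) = 81832336/95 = 861393.01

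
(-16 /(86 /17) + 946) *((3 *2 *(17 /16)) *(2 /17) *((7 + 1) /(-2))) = -121626 /43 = -2828.51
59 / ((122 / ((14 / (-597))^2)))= 5782 / 21740949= 0.00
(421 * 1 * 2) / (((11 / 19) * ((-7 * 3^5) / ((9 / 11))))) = -15998 / 22869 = -0.70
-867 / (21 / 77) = -3179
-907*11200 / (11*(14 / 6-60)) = 30475200 / 1903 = 16014.29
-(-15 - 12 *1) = 27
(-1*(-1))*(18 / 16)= 9 / 8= 1.12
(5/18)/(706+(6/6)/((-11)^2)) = 605/1537686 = 0.00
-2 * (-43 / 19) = 86 / 19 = 4.53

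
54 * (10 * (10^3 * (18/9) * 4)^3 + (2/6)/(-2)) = 276479999999991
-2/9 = -0.22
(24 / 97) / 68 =0.00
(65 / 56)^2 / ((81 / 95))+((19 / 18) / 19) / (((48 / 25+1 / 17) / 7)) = 1.78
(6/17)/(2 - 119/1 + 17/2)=-0.00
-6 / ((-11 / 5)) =30 / 11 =2.73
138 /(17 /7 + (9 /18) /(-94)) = 60536 /1063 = 56.95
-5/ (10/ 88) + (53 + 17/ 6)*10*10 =16618/ 3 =5539.33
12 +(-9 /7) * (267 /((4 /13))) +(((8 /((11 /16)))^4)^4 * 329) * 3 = 143494315982468494922084294580356081673 /1286592436180020508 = 111530514207368397039.89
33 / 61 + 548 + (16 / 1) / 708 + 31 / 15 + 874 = 76908664 / 53985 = 1424.63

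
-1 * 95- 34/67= -6399/67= -95.51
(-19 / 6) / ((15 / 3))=-19 / 30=-0.63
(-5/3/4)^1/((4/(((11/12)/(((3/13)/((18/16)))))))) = -715/1536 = -0.47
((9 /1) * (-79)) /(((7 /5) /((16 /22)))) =-369.35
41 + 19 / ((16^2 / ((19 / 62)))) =651113 / 15872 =41.02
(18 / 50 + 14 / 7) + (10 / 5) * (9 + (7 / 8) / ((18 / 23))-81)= -250927 / 1800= -139.40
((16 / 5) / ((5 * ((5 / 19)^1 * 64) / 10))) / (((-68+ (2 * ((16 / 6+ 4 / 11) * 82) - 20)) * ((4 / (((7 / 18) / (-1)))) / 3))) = -0.00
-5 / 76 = -0.07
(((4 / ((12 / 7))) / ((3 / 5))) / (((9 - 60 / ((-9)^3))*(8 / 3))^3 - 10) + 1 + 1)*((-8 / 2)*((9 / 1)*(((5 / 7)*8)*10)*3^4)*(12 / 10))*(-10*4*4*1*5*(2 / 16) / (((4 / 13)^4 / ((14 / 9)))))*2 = 38177748989013263350500 / 2750053615763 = 13882547151.15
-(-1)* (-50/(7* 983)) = -50/6881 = -0.01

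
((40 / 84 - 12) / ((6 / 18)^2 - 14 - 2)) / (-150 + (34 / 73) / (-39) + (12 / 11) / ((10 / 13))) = -397485 / 81436439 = -0.00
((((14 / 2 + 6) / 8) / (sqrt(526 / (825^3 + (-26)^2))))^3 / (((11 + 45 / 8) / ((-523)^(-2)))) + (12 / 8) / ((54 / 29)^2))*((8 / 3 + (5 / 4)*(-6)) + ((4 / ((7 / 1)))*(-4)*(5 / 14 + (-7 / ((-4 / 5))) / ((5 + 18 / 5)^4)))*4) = -10060260140300627611757*sqrt(295357574326) / 647481901883935997824512-6858241617221 / 1953967848336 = -8447.65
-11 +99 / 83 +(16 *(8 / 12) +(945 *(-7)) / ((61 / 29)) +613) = -38443004 / 15189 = -2530.98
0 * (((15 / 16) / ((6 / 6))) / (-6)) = 0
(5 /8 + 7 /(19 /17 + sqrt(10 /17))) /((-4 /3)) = -3.25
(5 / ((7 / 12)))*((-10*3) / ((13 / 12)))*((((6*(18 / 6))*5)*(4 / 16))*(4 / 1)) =-1944000 / 91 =-21362.64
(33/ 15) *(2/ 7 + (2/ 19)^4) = 2868294/ 4561235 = 0.63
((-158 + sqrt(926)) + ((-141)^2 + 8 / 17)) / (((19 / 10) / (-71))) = -238062290 / 323 - 710 * sqrt(926) / 19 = -738172.08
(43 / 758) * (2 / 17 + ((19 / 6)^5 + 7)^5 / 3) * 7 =530974575947810645467103996401993223 / 1099058074661022395793408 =483117851721.87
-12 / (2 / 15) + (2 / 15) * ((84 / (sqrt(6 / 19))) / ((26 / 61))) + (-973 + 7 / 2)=-2119 / 2 + 854 * sqrt(114) / 195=-1012.74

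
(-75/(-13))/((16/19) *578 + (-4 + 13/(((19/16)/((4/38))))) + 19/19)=5415/455117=0.01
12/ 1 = 12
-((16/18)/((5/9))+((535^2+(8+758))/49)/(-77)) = 1404771/18865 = 74.46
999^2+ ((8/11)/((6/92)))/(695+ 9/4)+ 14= 91854308027/92037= 998015.02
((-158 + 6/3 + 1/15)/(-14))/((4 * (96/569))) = 1330891/80640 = 16.50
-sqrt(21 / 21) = -1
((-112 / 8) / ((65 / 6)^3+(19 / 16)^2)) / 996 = -1152 / 104316143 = -0.00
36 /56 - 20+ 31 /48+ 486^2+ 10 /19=236177.82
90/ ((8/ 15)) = 675/ 4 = 168.75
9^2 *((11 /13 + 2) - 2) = 891 /13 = 68.54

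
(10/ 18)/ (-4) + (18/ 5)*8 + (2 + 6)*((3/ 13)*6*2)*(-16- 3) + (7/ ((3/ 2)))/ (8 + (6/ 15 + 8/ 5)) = -916801/ 2340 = -391.80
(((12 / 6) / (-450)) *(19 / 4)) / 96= -19 / 86400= -0.00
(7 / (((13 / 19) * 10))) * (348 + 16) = 1862 / 5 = 372.40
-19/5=-3.80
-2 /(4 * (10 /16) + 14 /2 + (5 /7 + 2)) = -28 /171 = -0.16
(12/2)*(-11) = -66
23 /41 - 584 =-23921 /41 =-583.44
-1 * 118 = -118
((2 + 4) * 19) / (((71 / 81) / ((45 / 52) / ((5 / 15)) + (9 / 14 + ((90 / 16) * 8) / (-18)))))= 1241973 / 12922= 96.11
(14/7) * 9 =18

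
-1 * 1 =-1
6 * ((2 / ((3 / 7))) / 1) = 28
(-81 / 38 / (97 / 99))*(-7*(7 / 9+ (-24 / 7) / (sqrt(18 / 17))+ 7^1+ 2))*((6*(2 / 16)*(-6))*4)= -4939704 / 1843+ 288684*sqrt(34) / 1843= -1766.90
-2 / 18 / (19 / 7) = -7 / 171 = -0.04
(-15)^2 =225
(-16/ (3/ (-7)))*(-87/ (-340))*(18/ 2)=7308/ 85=85.98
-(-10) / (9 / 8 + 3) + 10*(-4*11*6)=-87040 / 33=-2637.58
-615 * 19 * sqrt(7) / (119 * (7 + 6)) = -11685 * sqrt(7) / 1547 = -19.98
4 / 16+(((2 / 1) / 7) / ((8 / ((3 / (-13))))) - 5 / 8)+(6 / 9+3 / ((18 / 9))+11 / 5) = 43499 / 10920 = 3.98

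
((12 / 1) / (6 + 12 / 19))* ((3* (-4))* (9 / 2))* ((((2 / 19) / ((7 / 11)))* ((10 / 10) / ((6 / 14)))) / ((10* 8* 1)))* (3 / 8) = -99 / 560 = -0.18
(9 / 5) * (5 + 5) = 18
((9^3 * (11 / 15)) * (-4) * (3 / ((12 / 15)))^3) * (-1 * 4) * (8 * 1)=3608550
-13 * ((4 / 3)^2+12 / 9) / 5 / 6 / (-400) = 91 / 27000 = 0.00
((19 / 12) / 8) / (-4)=-19 / 384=-0.05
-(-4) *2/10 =4/5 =0.80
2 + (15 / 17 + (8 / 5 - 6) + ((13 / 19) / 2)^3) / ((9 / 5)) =190283 / 2798472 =0.07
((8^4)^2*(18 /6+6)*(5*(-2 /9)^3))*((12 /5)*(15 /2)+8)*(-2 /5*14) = 97710505984 /81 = 1206302543.01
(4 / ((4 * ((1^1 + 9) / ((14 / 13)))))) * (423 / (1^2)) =2961 / 65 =45.55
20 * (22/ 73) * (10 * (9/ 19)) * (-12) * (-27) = 12830400/ 1387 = 9250.47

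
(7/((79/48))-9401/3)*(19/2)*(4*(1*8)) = -225467984/237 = -951341.70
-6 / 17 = -0.35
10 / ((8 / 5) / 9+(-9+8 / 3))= -450 / 277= -1.62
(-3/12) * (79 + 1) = -20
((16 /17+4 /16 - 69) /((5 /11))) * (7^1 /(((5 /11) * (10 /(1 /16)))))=-3905517 /272000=-14.36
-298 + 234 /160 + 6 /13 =-307919 /1040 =-296.08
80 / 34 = 40 / 17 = 2.35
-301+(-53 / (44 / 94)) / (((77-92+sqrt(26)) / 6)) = -546794 / 2189+7473*sqrt(26) / 2189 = -232.38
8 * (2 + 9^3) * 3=17544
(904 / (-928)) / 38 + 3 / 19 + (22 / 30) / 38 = 10021 / 66120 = 0.15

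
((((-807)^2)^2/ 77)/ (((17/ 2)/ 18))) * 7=15268509360036/ 187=81649782673.99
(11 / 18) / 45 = 11 / 810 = 0.01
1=1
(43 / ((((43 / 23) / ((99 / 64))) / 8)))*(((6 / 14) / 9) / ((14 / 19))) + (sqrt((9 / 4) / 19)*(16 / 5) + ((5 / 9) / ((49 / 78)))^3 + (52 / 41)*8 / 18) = 20.75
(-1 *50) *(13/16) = -325/8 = -40.62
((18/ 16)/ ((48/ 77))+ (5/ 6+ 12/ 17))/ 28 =21829/ 182784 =0.12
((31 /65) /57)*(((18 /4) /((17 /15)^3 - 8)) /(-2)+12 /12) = 0.01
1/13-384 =-4991/13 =-383.92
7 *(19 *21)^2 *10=11144070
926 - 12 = 914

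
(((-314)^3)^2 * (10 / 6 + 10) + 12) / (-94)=-16773200451222898 / 141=-118958868448389.35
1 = 1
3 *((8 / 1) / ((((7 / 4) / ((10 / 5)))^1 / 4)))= 768 / 7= 109.71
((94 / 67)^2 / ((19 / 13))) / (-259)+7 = 154517715 / 22090369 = 6.99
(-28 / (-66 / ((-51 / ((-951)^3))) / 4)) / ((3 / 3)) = 952 / 9460938861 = 0.00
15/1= 15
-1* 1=-1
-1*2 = -2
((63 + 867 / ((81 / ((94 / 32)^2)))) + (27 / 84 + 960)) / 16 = 53981191 / 774144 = 69.73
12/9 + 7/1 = 25/3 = 8.33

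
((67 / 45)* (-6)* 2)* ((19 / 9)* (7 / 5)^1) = -35644 / 675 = -52.81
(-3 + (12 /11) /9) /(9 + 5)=-95 /462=-0.21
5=5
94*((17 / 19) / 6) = 799 / 57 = 14.02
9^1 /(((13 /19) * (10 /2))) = 171 /65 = 2.63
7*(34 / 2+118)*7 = 6615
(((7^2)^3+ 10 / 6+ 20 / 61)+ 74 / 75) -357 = 536624539 / 4575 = 117294.98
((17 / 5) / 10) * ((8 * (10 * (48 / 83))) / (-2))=-3264 / 415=-7.87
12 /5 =2.40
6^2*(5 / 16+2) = 333 / 4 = 83.25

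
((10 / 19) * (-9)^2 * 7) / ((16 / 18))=25515 / 76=335.72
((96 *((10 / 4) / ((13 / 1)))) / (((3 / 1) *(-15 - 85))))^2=16 / 4225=0.00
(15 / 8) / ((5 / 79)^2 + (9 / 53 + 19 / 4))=4961595 / 13029326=0.38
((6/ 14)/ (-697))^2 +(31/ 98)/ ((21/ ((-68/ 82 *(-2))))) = 12489035/ 499897461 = 0.02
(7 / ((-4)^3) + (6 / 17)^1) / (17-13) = 265 / 4352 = 0.06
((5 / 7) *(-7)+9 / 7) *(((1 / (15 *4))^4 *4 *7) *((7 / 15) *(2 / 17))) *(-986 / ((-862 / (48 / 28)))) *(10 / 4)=-377 / 174555000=-0.00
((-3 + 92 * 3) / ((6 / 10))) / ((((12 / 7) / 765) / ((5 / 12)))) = 1353625 / 16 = 84601.56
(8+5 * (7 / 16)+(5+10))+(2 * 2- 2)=435 / 16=27.19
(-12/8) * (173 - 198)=75/2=37.50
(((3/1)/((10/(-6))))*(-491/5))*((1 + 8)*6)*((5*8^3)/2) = 61088256/5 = 12217651.20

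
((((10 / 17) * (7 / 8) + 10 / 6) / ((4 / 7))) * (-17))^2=9703225 / 2304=4211.47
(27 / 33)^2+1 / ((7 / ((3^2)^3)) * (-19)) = -77436 / 16093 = -4.81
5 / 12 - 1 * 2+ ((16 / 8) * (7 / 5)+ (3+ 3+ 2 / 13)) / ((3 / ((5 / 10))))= -71 / 780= -0.09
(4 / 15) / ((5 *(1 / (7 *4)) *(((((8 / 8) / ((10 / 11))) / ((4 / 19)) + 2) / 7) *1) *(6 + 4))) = 3136 / 21675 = 0.14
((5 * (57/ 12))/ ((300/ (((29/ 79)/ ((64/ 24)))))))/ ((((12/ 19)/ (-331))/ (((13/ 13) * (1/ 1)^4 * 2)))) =-3465239/ 303360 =-11.42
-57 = -57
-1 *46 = -46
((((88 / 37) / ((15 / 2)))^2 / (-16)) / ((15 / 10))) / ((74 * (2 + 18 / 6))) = -1936 / 170953875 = -0.00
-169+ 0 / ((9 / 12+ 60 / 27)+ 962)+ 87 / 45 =-2506 / 15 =-167.07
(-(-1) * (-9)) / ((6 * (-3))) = 1 / 2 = 0.50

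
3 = 3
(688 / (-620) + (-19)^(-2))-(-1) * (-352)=-19758097 / 55955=-353.11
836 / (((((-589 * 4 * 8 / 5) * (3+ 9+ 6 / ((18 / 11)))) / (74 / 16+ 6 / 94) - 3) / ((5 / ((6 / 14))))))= -23447900 / 30287381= -0.77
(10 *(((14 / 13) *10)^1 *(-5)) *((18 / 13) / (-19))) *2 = 252000 / 3211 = 78.48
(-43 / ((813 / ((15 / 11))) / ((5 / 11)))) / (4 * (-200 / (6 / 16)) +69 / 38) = 0.00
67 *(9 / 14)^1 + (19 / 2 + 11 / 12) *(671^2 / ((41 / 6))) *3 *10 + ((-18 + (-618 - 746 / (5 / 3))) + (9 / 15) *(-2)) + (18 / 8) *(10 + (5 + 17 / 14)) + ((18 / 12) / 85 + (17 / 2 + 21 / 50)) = 20091032426891 / 975800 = 20589293.33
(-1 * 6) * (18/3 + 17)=-138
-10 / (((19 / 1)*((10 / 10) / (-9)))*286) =0.02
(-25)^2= 625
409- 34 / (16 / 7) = 3153 / 8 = 394.12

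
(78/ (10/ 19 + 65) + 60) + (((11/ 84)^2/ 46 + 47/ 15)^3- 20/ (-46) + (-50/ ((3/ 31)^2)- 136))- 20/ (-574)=-78289158582714108959336233/ 14545249441736380416000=-5382.46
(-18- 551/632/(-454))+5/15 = -15205531/860784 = -17.66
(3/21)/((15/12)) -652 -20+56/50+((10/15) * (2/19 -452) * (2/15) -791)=-4993931/3325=-1501.93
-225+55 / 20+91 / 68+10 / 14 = -220.20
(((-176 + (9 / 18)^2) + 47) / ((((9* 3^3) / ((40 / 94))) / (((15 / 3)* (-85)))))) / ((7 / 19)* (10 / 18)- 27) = -20793125 / 5814558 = -3.58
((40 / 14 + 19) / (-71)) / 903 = -51 / 149597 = -0.00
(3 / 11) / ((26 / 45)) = 135 / 286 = 0.47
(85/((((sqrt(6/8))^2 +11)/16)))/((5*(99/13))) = 14144/4653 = 3.04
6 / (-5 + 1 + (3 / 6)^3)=-48 / 31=-1.55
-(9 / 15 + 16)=-83 / 5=-16.60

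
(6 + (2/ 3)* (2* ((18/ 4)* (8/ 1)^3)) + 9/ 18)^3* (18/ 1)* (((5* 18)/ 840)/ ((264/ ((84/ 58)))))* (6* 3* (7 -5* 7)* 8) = -1244575052570.51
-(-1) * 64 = 64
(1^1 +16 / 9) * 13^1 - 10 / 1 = 235 / 9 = 26.11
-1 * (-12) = 12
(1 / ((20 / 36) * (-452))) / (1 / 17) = -153 / 2260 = -0.07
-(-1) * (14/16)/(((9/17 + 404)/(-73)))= -8687/55016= -0.16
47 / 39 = 1.21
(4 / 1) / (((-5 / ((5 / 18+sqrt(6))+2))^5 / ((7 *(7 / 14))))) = -354106067 *sqrt(6) / 164025000 - 15612823247 / 2952450000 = -10.58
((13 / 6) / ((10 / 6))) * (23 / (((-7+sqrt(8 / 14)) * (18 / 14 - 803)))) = 91 * sqrt(7) / 413580+4459 / 827160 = 0.01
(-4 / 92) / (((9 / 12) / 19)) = -76 / 69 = -1.10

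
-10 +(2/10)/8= -399/40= -9.98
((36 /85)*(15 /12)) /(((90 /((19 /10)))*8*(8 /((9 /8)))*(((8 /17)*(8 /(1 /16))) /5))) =171 /10485760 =0.00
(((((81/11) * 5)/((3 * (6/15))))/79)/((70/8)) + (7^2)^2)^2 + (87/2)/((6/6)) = 426647576122961/74005778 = 5765057.64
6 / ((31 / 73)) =438 / 31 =14.13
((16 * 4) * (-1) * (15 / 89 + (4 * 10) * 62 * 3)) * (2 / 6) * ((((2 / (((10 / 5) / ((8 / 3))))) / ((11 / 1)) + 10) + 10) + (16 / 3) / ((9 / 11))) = -4158393600 / 979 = -4247593.05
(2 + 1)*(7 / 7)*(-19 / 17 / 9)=-19 / 51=-0.37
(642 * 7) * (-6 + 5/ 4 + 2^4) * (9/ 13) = 910035/ 26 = 35001.35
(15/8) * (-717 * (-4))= 5377.50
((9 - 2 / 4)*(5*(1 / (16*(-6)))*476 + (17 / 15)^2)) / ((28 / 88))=-627.98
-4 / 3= -1.33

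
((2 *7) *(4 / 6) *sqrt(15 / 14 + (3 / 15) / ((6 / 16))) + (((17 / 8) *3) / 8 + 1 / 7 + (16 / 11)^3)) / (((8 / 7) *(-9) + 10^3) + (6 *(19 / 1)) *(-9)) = -7 *sqrt(70770) / 5715 - 2395359 / 21636736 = -0.44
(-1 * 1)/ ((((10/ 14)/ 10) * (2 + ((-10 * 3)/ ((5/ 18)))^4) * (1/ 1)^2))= -0.00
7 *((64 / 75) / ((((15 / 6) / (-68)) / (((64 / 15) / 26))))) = -1949696 / 73125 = -26.66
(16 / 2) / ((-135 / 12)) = -32 / 45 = -0.71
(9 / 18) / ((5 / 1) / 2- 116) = -1 / 227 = -0.00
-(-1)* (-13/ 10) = -13/ 10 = -1.30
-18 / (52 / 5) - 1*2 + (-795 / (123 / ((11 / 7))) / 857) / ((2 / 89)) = -13615339 / 3197467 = -4.26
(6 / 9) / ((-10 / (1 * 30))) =-2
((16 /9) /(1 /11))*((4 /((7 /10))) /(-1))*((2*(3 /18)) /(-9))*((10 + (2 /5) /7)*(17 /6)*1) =4212736 /35721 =117.93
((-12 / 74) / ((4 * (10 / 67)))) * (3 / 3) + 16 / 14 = 4513 / 5180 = 0.87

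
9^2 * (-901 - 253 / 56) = -73346.95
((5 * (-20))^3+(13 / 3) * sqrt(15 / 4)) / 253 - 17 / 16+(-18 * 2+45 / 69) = -16147389 / 4048+13 * sqrt(15) / 1518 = -3988.95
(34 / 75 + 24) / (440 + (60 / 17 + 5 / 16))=0.06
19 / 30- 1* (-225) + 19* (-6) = 3349 / 30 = 111.63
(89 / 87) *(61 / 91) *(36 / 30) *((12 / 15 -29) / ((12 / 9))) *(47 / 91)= -107933949 / 12007450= -8.99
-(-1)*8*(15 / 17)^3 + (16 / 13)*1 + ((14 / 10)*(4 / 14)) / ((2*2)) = 4359949 / 638690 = 6.83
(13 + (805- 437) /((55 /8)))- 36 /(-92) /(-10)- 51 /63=697901 /10626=65.68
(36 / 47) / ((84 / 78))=234 / 329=0.71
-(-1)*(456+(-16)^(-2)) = 116737 / 256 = 456.00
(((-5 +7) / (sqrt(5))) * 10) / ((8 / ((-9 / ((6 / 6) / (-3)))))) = 27 * sqrt(5) / 2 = 30.19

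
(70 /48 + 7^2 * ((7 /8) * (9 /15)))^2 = 2660161 /3600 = 738.93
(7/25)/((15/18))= 42/125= 0.34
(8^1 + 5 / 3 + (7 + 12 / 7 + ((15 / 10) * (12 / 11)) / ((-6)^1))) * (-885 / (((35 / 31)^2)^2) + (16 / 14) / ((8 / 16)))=-680897098711 / 69328875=-9821.26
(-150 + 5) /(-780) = 29 /156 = 0.19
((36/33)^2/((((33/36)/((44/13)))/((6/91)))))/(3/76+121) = 3151872/1316772457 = 0.00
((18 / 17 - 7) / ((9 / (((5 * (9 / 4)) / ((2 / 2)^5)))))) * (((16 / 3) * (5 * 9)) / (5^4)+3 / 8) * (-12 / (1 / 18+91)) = 188163 / 253300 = 0.74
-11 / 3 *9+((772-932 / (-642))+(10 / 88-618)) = 1731113 / 14124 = 122.57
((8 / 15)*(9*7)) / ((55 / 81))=13608 / 275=49.48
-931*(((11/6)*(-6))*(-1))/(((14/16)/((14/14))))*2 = -23408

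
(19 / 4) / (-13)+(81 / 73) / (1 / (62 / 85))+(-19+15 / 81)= -160043557 / 8711820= -18.37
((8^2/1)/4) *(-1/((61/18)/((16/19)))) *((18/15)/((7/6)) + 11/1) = -1939968/40565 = -47.82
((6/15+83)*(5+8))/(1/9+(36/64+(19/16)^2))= 12489984/24005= 520.31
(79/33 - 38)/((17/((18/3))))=-2350/187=-12.57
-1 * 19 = -19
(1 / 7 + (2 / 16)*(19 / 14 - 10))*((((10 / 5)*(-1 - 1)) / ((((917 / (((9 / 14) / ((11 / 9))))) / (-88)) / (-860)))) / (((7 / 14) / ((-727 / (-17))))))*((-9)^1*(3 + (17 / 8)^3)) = -11022599683575 / 6983872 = -1578293.49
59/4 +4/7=429/28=15.32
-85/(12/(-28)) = 595/3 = 198.33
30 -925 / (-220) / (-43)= 56575 / 1892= 29.90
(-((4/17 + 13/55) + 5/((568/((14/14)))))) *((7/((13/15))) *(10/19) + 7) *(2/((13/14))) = -4963685839/426324470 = -11.64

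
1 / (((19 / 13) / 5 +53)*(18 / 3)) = 0.00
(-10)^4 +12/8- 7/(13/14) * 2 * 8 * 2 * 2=247495/26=9519.04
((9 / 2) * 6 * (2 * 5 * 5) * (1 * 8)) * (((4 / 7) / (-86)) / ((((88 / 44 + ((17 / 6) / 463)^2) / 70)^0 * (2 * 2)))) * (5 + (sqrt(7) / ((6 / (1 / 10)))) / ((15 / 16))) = -27000 / 301 - 96 * sqrt(7) / 301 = -90.54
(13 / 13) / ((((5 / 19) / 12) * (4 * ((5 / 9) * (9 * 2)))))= 57 / 50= 1.14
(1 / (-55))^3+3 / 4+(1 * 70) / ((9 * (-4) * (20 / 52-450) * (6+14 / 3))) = 4003116811 / 5334648000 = 0.75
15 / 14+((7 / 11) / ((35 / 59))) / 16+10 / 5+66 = 425893 / 6160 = 69.14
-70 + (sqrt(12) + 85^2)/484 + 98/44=-52.84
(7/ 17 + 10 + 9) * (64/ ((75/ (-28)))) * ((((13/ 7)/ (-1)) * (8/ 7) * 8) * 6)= 47252.01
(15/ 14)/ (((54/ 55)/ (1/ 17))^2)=15125/ 3932712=0.00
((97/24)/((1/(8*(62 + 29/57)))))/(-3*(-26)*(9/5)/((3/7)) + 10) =1728055/288648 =5.99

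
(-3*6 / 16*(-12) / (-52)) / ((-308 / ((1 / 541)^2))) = 0.00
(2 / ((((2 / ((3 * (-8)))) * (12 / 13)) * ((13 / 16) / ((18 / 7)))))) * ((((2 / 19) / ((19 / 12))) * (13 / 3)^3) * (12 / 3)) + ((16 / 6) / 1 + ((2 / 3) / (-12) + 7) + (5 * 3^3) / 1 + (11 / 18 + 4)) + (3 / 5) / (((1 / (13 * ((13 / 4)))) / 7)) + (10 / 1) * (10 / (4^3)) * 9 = -1439.82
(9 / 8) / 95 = 0.01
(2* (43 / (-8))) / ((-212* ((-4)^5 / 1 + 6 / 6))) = -43 / 867504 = -0.00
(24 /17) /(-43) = -24 /731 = -0.03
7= 7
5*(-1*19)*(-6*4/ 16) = 285/ 2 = 142.50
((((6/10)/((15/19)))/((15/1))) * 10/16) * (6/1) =0.19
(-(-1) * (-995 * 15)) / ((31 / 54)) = -805950 / 31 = -25998.39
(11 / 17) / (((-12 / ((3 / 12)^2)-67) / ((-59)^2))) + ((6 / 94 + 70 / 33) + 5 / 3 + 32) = 185443877 / 6829053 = 27.16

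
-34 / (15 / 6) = -68 / 5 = -13.60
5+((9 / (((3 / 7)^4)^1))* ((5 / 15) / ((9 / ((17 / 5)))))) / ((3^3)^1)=6.24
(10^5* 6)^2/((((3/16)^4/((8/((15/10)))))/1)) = 41943040000000000/27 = 1553445925925925.93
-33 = -33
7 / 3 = 2.33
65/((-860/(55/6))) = -715/1032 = -0.69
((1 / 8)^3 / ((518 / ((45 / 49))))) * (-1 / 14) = -45 / 181938176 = -0.00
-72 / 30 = -12 / 5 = -2.40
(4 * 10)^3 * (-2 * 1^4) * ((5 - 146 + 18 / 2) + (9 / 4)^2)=16248000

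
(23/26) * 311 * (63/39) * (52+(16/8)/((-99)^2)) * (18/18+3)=51037770868/552123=92439.13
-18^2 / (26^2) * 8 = -648 / 169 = -3.83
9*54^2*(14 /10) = 183708 /5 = 36741.60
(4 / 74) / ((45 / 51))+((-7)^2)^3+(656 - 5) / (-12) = 261060481 / 2220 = 117594.81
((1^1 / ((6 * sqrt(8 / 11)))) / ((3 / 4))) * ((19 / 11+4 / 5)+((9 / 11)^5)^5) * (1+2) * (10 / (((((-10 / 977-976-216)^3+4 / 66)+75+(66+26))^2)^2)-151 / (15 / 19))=-14535403481235727856816754075189805010101366116831601038480842028885130072872632700553367654390247567639445268 * sqrt(22) / 179949156260954044242868990726546979317700033749357746238655215794413466694800759083105601235862723604806475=-378.87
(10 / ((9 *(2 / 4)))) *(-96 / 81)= -640 / 243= -2.63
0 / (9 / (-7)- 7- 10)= 0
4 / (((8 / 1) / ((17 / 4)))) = 17 / 8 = 2.12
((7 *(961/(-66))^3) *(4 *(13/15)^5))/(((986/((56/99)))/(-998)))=32228755929265245532/1331926405115625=24197.10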